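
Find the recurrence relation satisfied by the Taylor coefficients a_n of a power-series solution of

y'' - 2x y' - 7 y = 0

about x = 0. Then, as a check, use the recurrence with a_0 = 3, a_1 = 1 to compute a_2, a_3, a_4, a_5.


Substitute y = sum_n a_n x^n.
y''(x) has coefficient (n+2)(n+1) a_{n+2} at x^n;
-2 x y'(x) has coefficient -2 n a_n at x^n (shift);
-7 y(x) has coefficient -7 a_n at x^n.
Matching x^n: (n+2)(n+1) a_{n+2} + (-2n - 7) a_n = 0.
Thus a_{n+2} = (2n + 7) / ((n+1)(n+2)) * a_n.

Check with a_0 = 3, a_1 = 1 (apply the recurrence for n = 0, 1, 2, 3): a_0 = 3, a_1 = 1, a_2 = 21/2, a_3 = 3/2, a_4 = 77/8, a_5 = 39/40.

a_(n+2) = (2n + 7) / ((n+1)(n+2)) * a_n; check: a_0 = 3, a_1 = 1, a_2 = 21/2, a_3 = 3/2, a_4 = 77/8, a_5 = 39/40


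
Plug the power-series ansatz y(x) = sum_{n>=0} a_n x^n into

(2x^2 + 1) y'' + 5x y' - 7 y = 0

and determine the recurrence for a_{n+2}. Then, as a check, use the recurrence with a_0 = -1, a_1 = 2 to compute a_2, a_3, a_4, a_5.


Substitute y = sum_n a_n x^n.
(1 + 2 x^2) y'' contributes (n+2)(n+1) a_{n+2} + 2 n(n-1) a_n at x^n.
5 x y'(x) contributes 5 n a_n at x^n.
-7 y(x) contributes -7 a_n at x^n.
Matching x^n: (n+2)(n+1) a_{n+2} + (2 n(n-1) + 5 n - 7) a_n = 0.
Thus a_{n+2} = (-2 n(n-1) - 5 n + 7) / ((n+1)(n+2)) * a_n.

Check with a_0 = -1, a_1 = 2 (apply the recurrence for n = 0, 1, 2, 3): a_0 = -1, a_1 = 2, a_2 = -7/2, a_3 = 2/3, a_4 = 49/24, a_5 = -2/3.

a_(n+2) = (-2 n(n-1) - 5 n + 7) / ((n+1)(n+2)) * a_n; check: a_0 = -1, a_1 = 2, a_2 = -7/2, a_3 = 2/3, a_4 = 49/24, a_5 = -2/3


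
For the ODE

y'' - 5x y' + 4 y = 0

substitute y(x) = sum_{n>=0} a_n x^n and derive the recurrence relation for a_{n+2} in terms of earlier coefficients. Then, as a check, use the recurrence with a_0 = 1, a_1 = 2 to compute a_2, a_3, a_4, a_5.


Substitute y = sum_n a_n x^n.
y''(x) has coefficient (n+2)(n+1) a_{n+2} at x^n;
-5 x y'(x) has coefficient -5 n a_n at x^n (shift);
4 y(x) has coefficient 4 a_n at x^n.
Matching x^n: (n+2)(n+1) a_{n+2} + (-5n + 4) a_n = 0.
Thus a_{n+2} = (5n - 4) / ((n+1)(n+2)) * a_n.

Check with a_0 = 1, a_1 = 2 (apply the recurrence for n = 0, 1, 2, 3): a_0 = 1, a_1 = 2, a_2 = -2, a_3 = 1/3, a_4 = -1, a_5 = 11/60.

a_(n+2) = (5n - 4) / ((n+1)(n+2)) * a_n; check: a_0 = 1, a_1 = 2, a_2 = -2, a_3 = 1/3, a_4 = -1, a_5 = 11/60


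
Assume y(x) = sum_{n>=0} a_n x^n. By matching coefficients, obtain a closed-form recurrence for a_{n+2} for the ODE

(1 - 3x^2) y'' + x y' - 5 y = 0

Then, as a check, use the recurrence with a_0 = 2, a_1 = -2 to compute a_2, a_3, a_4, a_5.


Substitute y = sum_n a_n x^n.
(1 - 3 x^2) y'' contributes (n+2)(n+1) a_{n+2} - 3 n(n-1) a_n at x^n.
x y'(x) contributes n a_n at x^n.
-5 y(x) contributes -5 a_n at x^n.
Matching x^n: (n+2)(n+1) a_{n+2} + (-3 n(n-1) + n - 5) a_n = 0.
Thus a_{n+2} = (3 n(n-1) - n + 5) / ((n+1)(n+2)) * a_n.

Check with a_0 = 2, a_1 = -2 (apply the recurrence for n = 0, 1, 2, 3): a_0 = 2, a_1 = -2, a_2 = 5, a_3 = -4/3, a_4 = 15/4, a_5 = -4/3.

a_(n+2) = (3 n(n-1) - n + 5) / ((n+1)(n+2)) * a_n; check: a_0 = 2, a_1 = -2, a_2 = 5, a_3 = -4/3, a_4 = 15/4, a_5 = -4/3


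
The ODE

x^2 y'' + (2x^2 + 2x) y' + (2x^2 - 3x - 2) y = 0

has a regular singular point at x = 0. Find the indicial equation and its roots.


Divide by x^2 to reach normal form y'' + P_1(x) y' + P_2(x) y = 0 with P_1(x) = 2 + 2/x and P_2(x) = 2 - 3/x - 2/x^2.
x = 0 is a singular point because the y'-coefficient 2 + 2/x has a pole at x = 0 and the y-coefficient 2 - 3/x - 2/x^2 has a pole at x = 0.
It is a regular singular point because x P_1(x) = p(x) = 2x + 2 and x^2 P_2(x) = q(x) = 2x^2 - 3x - 2 are polynomials, hence analytic at x = 0.
p(0) = 2,  q(0) = -2.
Indicial equation: r(r-1) + p(0) r + q(0) = 0, i.e. r^2 + (p(0) - 1) r + q(0) = 0, i.e. r^2 + 1 r - 2 = 0.
Discriminant: (1)^2 - 4(-2) = 9, so r = (-1 ± 3)/2.
Solving: r_1 = 1, r_2 = -2.

indicial: r^2 + 1 r - 2 = 0; roots r_1 = 1, r_2 = -2


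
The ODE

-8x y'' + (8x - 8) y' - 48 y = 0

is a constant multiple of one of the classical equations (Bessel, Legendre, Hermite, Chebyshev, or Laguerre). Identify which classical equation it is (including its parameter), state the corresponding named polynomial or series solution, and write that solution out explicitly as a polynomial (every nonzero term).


All three coefficients share the factor -8; dividing through by -8 gives  x y'' + (1 - x) y' + 6 y = 0.
This matches the Laguerre equation x y'' + (1 - x) y' + n y = 0 with n = 6; the polynomial solution is L_6(x).
With y = sum_k a_k x^k, matching x^k gives (k+1)k a_{k+1} + (k+1) a_{k+1} - k a_k + n a_k = 0, i.e. (k+1)^2 a_{k+1} = (k - n) a_k = (k - 6) a_k. The right side vanishes at k = 6, so the series terminates at degree 6.
Standard normalization L_n(0) = 1 gives a_0 = 1. Work upward with a_{k+1} = (k - 6) a_k / (k+1)^2:
  a_1 = (0 - 6)(1) / 1^2 = -6/1 = -6
  a_2 = (1 - 6)(-6) / 2^2 = 30/4 = 15/2
  a_3 = (2 - 6)(15/2) / 3^2 = -30/9 = -10/3
  a_4 = (3 - 6)(-10/3) / 4^2 = 10/16 = 5/8
  a_5 = (4 - 6)(5/8) / 5^2 = (-5/4)/25 = -1/20
  a_6 = (5 - 6)(-1/20) / 6^2 = (1/20)/36 = 1/720
Hence L_6(x) = x^6/720 - x^5/20 + 5 x^4/8 - 10 x^3/3 + 15 x^2/2 - 6 x + 1.

L_6(x); series = x^6/720 - x^5/20 + 5 x^4/8 - 10 x^3/3 + 15 x^2/2 - 6 x + 1


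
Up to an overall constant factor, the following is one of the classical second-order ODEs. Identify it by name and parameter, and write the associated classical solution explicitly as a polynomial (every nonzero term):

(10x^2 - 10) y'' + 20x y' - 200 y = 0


All three coefficients share the factor -10; dividing through by -10 gives  (1 - x^2) y'' - 2x y' + 20 y = 0.
This matches the Legendre equation (1 - x^2) y'' - 2x y' + n(n+1) y = 0 (note the -2x y' term) with n(n+1) = 20, so n = 4; the polynomial solution is P_4(x).
With y = sum_k a_k x^k, matching x^k gives (k+2)(k+1) a_{k+2} = [k(k+1) - n(n+1)] a_k = (k - 4)(k + 5) a_k. The right side vanishes at k = 4, so the series with the parity of 4 terminates at degree 4.
Standard normalization (P_n(1) = 1): leading coefficient (2n)!/(2^n (n!)^2) = 40320/(16*576) = 35/8, so a_4 = 35/8. Work downward with a_k = (k+1)(k+2) a_{k+2} / ((k - 4)(k + 5)):
  a_2 = (3)(4)(35/8) / ((2 - 4)(2 + 5)) = (105/2)/(-14) = -15/4
  a_0 = (1)(2)(-15/4) / ((0 - 4)(0 + 5)) = (-15/2)/(-20) = 3/8
Hence P_4(x) = 35 x^4/8 - 15 x^2/4 + 3/8.

P_4(x); series = 35 x^4/8 - 15 x^2/4 + 3/8


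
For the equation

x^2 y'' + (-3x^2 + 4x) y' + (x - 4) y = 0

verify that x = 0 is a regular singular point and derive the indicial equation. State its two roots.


Divide by x^2 to reach normal form y'' + P_1(x) y' + P_2(x) y = 0 with P_1(x) = -3 + 4/x and P_2(x) = 1/x - 4/x^2.
x = 0 is a singular point because the y'-coefficient -3 + 4/x has a pole at x = 0 and the y-coefficient 1/x - 4/x^2 has a pole at x = 0.
It is a regular singular point because x P_1(x) = p(x) = 4 - 3x and x^2 P_2(x) = q(x) = x - 4 are polynomials, hence analytic at x = 0.
p(0) = 4,  q(0) = -4.
Indicial equation: r(r-1) + p(0) r + q(0) = 0, i.e. r^2 + (p(0) - 1) r + q(0) = 0, i.e. r^2 + 3 r - 4 = 0.
Discriminant: (3)^2 - 4(-4) = 25, so r = (-3 ± 5)/2.
Solving: r_1 = 1, r_2 = -4.

indicial: r^2 + 3 r - 4 = 0; roots r_1 = 1, r_2 = -4


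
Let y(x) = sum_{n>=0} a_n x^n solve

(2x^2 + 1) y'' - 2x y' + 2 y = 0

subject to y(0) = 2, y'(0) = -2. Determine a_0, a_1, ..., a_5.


Ansatz: y(x) = sum_{n>=0} a_n x^n, so y'(x) = sum_{n>=1} n a_n x^(n-1) and y''(x) = sum_{n>=2} n(n-1) a_n x^(n-2).
Substitute into P(x) y'' + Q(x) y' + R(x) y = 0 with P(x) = 2x^2 + 1, Q(x) = -2x, R(x) = 2, and match powers of x.
Initial conditions: a_0 = 2, a_1 = -2.
Setting the coefficient of each power of x to zero and solving order by order (substituting the coefficients already found):
  x^0: 2 a_2 + 2 a_0 = 0  ->  2 a_2 = -2 a_0 = -4  ->  a_2 = -2
  x^1: 6 a_3 = 0  ->  a_3 = 0
  x^2: 12 a_4 + 2 a_2 = 0  ->  12 a_4 = -2 a_2 = 4  ->  a_4 = 1/3
  x^3: 20 a_5 + 8 a_3 = 0  ->  20 a_5 = -8 a_3 = 0  ->  a_5 = 0
Truncated series: y(x) = 2 - 2 x - 2 x^2 + (1/3) x^4 + O(x^6).

a_0 = 2; a_1 = -2; a_2 = -2; a_3 = 0; a_4 = 1/3; a_5 = 0


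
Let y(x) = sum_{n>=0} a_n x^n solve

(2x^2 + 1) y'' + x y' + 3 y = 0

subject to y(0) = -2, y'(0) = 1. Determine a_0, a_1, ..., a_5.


Ansatz: y(x) = sum_{n>=0} a_n x^n, so y'(x) = sum_{n>=1} n a_n x^(n-1) and y''(x) = sum_{n>=2} n(n-1) a_n x^(n-2).
Substitute into P(x) y'' + Q(x) y' + R(x) y = 0 with P(x) = 2x^2 + 1, Q(x) = x, R(x) = 3, and match powers of x.
Initial conditions: a_0 = -2, a_1 = 1.
Setting the coefficient of each power of x to zero and solving order by order (substituting the coefficients already found):
  x^0: 2 a_2 + 3 a_0 = 0  ->  2 a_2 = -3 a_0 = 6  ->  a_2 = 3
  x^1: 6 a_3 + 4 a_1 = 0  ->  6 a_3 = -4 a_1 = -4  ->  a_3 = -2/3
  x^2: 12 a_4 + 9 a_2 = 0  ->  12 a_4 = -9 a_2 = -27  ->  a_4 = -9/4
  x^3: 20 a_5 + 18 a_3 = 0  ->  20 a_5 = -18 a_3 = 12  ->  a_5 = 3/5
Truncated series: y(x) = -2 + x + 3 x^2 - (2/3) x^3 - (9/4) x^4 + (3/5) x^5 + O(x^6).

a_0 = -2; a_1 = 1; a_2 = 3; a_3 = -2/3; a_4 = -9/4; a_5 = 3/5


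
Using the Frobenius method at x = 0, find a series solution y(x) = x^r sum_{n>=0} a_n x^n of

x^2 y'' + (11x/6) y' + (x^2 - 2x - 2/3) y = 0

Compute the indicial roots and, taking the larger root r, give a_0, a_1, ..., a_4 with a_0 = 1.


Write in Frobenius form y'' + (p(x)/x) y' + (q(x)/x^2) y = 0:
  p(x) = 11/6,  q(x) = x^2 - 2x - 2/3.
Indicial equation: r(r-1) + (11/6) r + (-2/3) = 0 -> roots r_1 = 1/2, r_2 = -4/3.
Take r = r_1 = 1/2. Let y(x) = x^r sum_{n>=0} a_n x^n with a_0 = 1.
Substitute y = x^r sum a_n x^n and match x^{r+n}. The recurrence is
  D(n) a_n - 2 a_{n-1} + 1 a_{n-2} = 0,  where D(n) = (r+n)(r+n-1) + (11/6)(r+n) + (-2/3).
  a_n = [2 a_{n-1} - 1 a_{n-2}] / D(n).
Since the indicial polynomial factors as (r - r_1)(r - r_2), D(n) = (r_1 + n - r_1)(r_1 + n - r_2) = n(n + 11/6).
Evaluating step by step (a_0 = 1):
  n = 1: D(1) = 1(1 + 11/6) = 17/6; numerator = 2(1) = 2; a_1 = (2)/(17/6) = 12/17
  n = 2: D(2) = 2(2 + 11/6) = 23/3; numerator = 2(12/17) - 1(1) = 7/17; a_2 = (7/17)/(23/3) = 21/391
  n = 3: D(3) = 3(3 + 11/6) = 29/2; numerator = 2(21/391) - 1(12/17) = -234/391; a_3 = (-234/391)/(29/2) = -468/11339
  n = 4: D(4) = 4(4 + 11/6) = 70/3; numerator = 2(-468/11339) - 1(21/391) = -1545/11339; a_4 = (-1545/11339)/(70/3) = -927/158746

r = 1/2; a_0 = 1; a_1 = 12/17; a_2 = 21/391; a_3 = -468/11339; a_4 = -927/158746


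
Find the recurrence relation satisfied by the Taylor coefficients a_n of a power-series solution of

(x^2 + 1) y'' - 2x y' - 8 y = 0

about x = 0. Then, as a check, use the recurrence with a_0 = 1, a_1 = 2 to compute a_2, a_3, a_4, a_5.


Substitute y = sum_n a_n x^n.
(1 + 1 x^2) y'' contributes (n+2)(n+1) a_{n+2} + n(n-1) a_n at x^n.
-2 x y'(x) contributes -2 n a_n at x^n.
-8 y(x) contributes -8 a_n at x^n.
Matching x^n: (n+2)(n+1) a_{n+2} + (n(n-1) - 2 n - 8) a_n = 0.
Thus a_{n+2} = (-n(n-1) + 2 n + 8) / ((n+1)(n+2)) * a_n.

Check with a_0 = 1, a_1 = 2 (apply the recurrence for n = 0, 1, 2, 3): a_0 = 1, a_1 = 2, a_2 = 4, a_3 = 10/3, a_4 = 10/3, a_5 = 4/3.

a_(n+2) = (-n(n-1) + 2 n + 8) / ((n+1)(n+2)) * a_n; check: a_0 = 1, a_1 = 2, a_2 = 4, a_3 = 10/3, a_4 = 10/3, a_5 = 4/3


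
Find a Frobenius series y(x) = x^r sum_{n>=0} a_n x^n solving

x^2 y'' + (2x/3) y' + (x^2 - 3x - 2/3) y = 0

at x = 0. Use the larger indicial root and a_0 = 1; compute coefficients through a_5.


Write in Frobenius form y'' + (p(x)/x) y' + (q(x)/x^2) y = 0:
  p(x) = 2/3,  q(x) = x^2 - 3x - 2/3.
Indicial equation: r(r-1) + (2/3) r + (-2/3) = 0 -> roots r_1 = 1, r_2 = -2/3.
Take r = r_1 = 1. Let y(x) = x^r sum_{n>=0} a_n x^n with a_0 = 1.
Substitute y = x^r sum a_n x^n and match x^{r+n}. The recurrence is
  D(n) a_n - 3 a_{n-1} + 1 a_{n-2} = 0,  where D(n) = (r+n)(r+n-1) + (2/3)(r+n) + (-2/3).
  a_n = [3 a_{n-1} - 1 a_{n-2}] / D(n).
Since the indicial polynomial factors as (r - r_1)(r - r_2), D(n) = (r_1 + n - r_1)(r_1 + n - r_2) = n(n + 5/3).
Evaluating step by step (a_0 = 1):
  n = 1: D(1) = 1(1 + 5/3) = 8/3; numerator = 3(1) = 3; a_1 = (3)/(8/3) = 9/8
  n = 2: D(2) = 2(2 + 5/3) = 22/3; numerator = 3(9/8) - 1(1) = 19/8; a_2 = (19/8)/(22/3) = 57/176
  n = 3: D(3) = 3(3 + 5/3) = 14; numerator = 3(57/176) - 1(9/8) = -27/176; a_3 = (-27/176)/(14) = -27/2464
  n = 4: D(4) = 4(4 + 5/3) = 68/3; numerator = 3(-27/2464) - 1(57/176) = -879/2464; a_4 = (-879/2464)/(68/3) = -2637/167552
  n = 5: D(5) = 5(5 + 5/3) = 100/3; numerator = 3(-2637/167552) - 1(-27/2464) = -6075/167552; a_5 = (-6075/167552)/(100/3) = -729/670208

r = 1; a_0 = 1; a_1 = 9/8; a_2 = 57/176; a_3 = -27/2464; a_4 = -2637/167552; a_5 = -729/670208


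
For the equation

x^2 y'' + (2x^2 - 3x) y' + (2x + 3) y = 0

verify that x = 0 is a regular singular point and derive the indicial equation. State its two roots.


Divide by x^2 to reach normal form y'' + P_1(x) y' + P_2(x) y = 0 with P_1(x) = 2 - 3/x and P_2(x) = 2/x + 3/x^2.
x = 0 is a singular point because the y'-coefficient 2 - 3/x has a pole at x = 0 and the y-coefficient 2/x + 3/x^2 has a pole at x = 0.
It is a regular singular point because x P_1(x) = p(x) = 2x - 3 and x^2 P_2(x) = q(x) = 2x + 3 are polynomials, hence analytic at x = 0.
p(0) = -3,  q(0) = 3.
Indicial equation: r(r-1) + p(0) r + q(0) = 0, i.e. r^2 + (p(0) - 1) r + q(0) = 0, i.e. r^2 - 4 r + 3 = 0.
Discriminant: (-4)^2 - 4(3) = 4, so r = (4 ± 2)/2.
Solving: r_1 = 3, r_2 = 1.

indicial: r^2 - 4 r + 3 = 0; roots r_1 = 3, r_2 = 1


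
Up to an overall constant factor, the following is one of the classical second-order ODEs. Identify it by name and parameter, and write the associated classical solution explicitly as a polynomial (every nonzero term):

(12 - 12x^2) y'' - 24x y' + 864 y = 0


All three coefficients share the factor 12; dividing through by 12 gives  (1 - x^2) y'' - 2x y' + 72 y = 0.
This matches the Legendre equation (1 - x^2) y'' - 2x y' + n(n+1) y = 0 (note the -2x y' term) with n(n+1) = 72, so n = 8; the polynomial solution is P_8(x).
With y = sum_k a_k x^k, matching x^k gives (k+2)(k+1) a_{k+2} = [k(k+1) - n(n+1)] a_k = (k - 8)(k + 9) a_k. The right side vanishes at k = 8, so the series with the parity of 8 terminates at degree 8.
Standard normalization (P_n(1) = 1): leading coefficient (2n)!/(2^n (n!)^2) = 20922789888000/(256*1625702400) = 6435/128, so a_8 = 6435/128. Work downward with a_k = (k+1)(k+2) a_{k+2} / ((k - 8)(k + 9)):
  a_6 = (7)(8)(6435/128) / ((6 - 8)(6 + 9)) = (45045/16)/(-30) = -3003/32
  a_4 = (5)(6)(-3003/32) / ((4 - 8)(4 + 9)) = (-45045/16)/(-52) = 3465/64
  a_2 = (3)(4)(3465/64) / ((2 - 8)(2 + 9)) = (10395/16)/(-66) = -315/32
  a_0 = (1)(2)(-315/32) / ((0 - 8)(0 + 9)) = (-315/16)/(-72) = 35/128
Hence P_8(x) = 6435 x^8/128 - 3003 x^6/32 + 3465 x^4/64 - 315 x^2/32 + 35/128.

P_8(x); series = 6435 x^8/128 - 3003 x^6/32 + 3465 x^4/64 - 315 x^2/32 + 35/128


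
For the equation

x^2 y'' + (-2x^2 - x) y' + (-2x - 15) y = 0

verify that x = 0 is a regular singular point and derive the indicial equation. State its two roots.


Divide by x^2 to reach normal form y'' + P_1(x) y' + P_2(x) y = 0 with P_1(x) = -2 - 1/x and P_2(x) = -2/x - 15/x^2.
x = 0 is a singular point because the y'-coefficient -2 - 1/x has a pole at x = 0 and the y-coefficient -2/x - 15/x^2 has a pole at x = 0.
It is a regular singular point because x P_1(x) = p(x) = -2x - 1 and x^2 P_2(x) = q(x) = -2x - 15 are polynomials, hence analytic at x = 0.
p(0) = -1,  q(0) = -15.
Indicial equation: r(r-1) + p(0) r + q(0) = 0, i.e. r^2 + (p(0) - 1) r + q(0) = 0, i.e. r^2 - 2 r - 15 = 0.
Discriminant: (-2)^2 - 4(-15) = 64, so r = (2 ± 8)/2.
Solving: r_1 = 5, r_2 = -3.

indicial: r^2 - 2 r - 15 = 0; roots r_1 = 5, r_2 = -3


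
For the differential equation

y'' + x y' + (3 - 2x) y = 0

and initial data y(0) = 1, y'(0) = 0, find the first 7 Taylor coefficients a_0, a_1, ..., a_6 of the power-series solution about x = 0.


Ansatz: y(x) = sum_{n>=0} a_n x^n, so y'(x) = sum_{n>=1} n a_n x^(n-1) and y''(x) = sum_{n>=2} n(n-1) a_n x^(n-2).
Substitute into P(x) y'' + Q(x) y' + R(x) y = 0 with P(x) = 1, Q(x) = x, R(x) = 3 - 2x, and match powers of x.
Initial conditions: a_0 = 1, a_1 = 0.
Setting the coefficient of each power of x to zero and solving order by order (substituting the coefficients already found):
  x^0: 2 a_2 + 3 a_0 = 0  ->  2 a_2 = -3 a_0 = -3  ->  a_2 = -3/2
  x^1: 6 a_3 + 4 a_1 - 2 a_0 = 0  ->  6 a_3 = -4 a_1 + 2 a_0 = 2  ->  a_3 = 1/3
  x^2: 12 a_4 + 5 a_2 - 2 a_1 = 0  ->  12 a_4 = -5 a_2 + 2 a_1 = 15/2  ->  a_4 = 5/8
  x^3: 20 a_5 + 6 a_3 - 2 a_2 = 0  ->  20 a_5 = -6 a_3 + 2 a_2 = -5  ->  a_5 = -1/4
  x^4: 30 a_6 + 7 a_4 - 2 a_3 = 0  ->  30 a_6 = -7 a_4 + 2 a_3 = -89/24  ->  a_6 = -89/720
Truncated series: y(x) = 1 - (3/2) x^2 + (1/3) x^3 + (5/8) x^4 - (1/4) x^5 - (89/720) x^6 + O(x^7).

a_0 = 1; a_1 = 0; a_2 = -3/2; a_3 = 1/3; a_4 = 5/8; a_5 = -1/4; a_6 = -89/720


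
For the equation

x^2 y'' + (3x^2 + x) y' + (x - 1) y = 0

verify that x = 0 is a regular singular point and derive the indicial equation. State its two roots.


Divide by x^2 to reach normal form y'' + P_1(x) y' + P_2(x) y = 0 with P_1(x) = 3 + 1/x and P_2(x) = 1/x - 1/x^2.
x = 0 is a singular point because the y'-coefficient 3 + 1/x has a pole at x = 0 and the y-coefficient 1/x - 1/x^2 has a pole at x = 0.
It is a regular singular point because x P_1(x) = p(x) = 3x + 1 and x^2 P_2(x) = q(x) = x - 1 are polynomials, hence analytic at x = 0.
p(0) = 1,  q(0) = -1.
Indicial equation: r(r-1) + p(0) r + q(0) = 0, i.e. r^2 + (p(0) - 1) r + q(0) = 0, i.e. r^2 - 1 = 0.
Discriminant: (0)^2 - 4(-1) = 4, so r = (0 ± 2)/2.
Solving: r_1 = 1, r_2 = -1.

indicial: r^2 - 1 = 0; roots r_1 = 1, r_2 = -1


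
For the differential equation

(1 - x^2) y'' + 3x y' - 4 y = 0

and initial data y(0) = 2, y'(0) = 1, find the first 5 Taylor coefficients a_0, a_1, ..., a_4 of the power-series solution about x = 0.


Ansatz: y(x) = sum_{n>=0} a_n x^n, so y'(x) = sum_{n>=1} n a_n x^(n-1) and y''(x) = sum_{n>=2} n(n-1) a_n x^(n-2).
Substitute into P(x) y'' + Q(x) y' + R(x) y = 0 with P(x) = 1 - x^2, Q(x) = 3x, R(x) = -4, and match powers of x.
Initial conditions: a_0 = 2, a_1 = 1.
Setting the coefficient of each power of x to zero and solving order by order (substituting the coefficients already found):
  x^0: 2 a_2 - 4 a_0 = 0  ->  2 a_2 = 4 a_0 = 8  ->  a_2 = 4
  x^1: 6 a_3 - a_1 = 0  ->  6 a_3 = a_1 = 1  ->  a_3 = 1/6
  x^2: 12 a_4 = 0  ->  a_4 = 0
Truncated series: y(x) = 2 + x + 4 x^2 + (1/6) x^3 + O(x^5).

a_0 = 2; a_1 = 1; a_2 = 4; a_3 = 1/6; a_4 = 0


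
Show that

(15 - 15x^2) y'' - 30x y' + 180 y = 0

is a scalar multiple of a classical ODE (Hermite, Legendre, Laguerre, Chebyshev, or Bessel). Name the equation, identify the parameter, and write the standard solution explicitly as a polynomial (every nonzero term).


All three coefficients share the factor 15; dividing through by 15 gives  (1 - x^2) y'' - 2x y' + 12 y = 0.
This matches the Legendre equation (1 - x^2) y'' - 2x y' + n(n+1) y = 0 (note the -2x y' term) with n(n+1) = 12, so n = 3; the polynomial solution is P_3(x).
With y = sum_k a_k x^k, matching x^k gives (k+2)(k+1) a_{k+2} = [k(k+1) - n(n+1)] a_k = (k - 3)(k + 4) a_k. The right side vanishes at k = 3, so the series with the parity of 3 terminates at degree 3.
Standard normalization (P_n(1) = 1): leading coefficient (2n)!/(2^n (n!)^2) = 720/(8*36) = 5/2, so a_3 = 5/2. Work downward with a_k = (k+1)(k+2) a_{k+2} / ((k - 3)(k + 4)):
  a_1 = (2)(3)(5/2) / ((1 - 3)(1 + 4)) = 15/(-10) = -3/2
Hence P_3(x) = 5 x^3/2 - 3 x/2.

P_3(x); series = 5 x^3/2 - 3 x/2


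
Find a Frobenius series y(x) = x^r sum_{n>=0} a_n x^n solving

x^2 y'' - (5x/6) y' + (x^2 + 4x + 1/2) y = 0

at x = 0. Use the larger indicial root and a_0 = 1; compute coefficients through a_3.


Write in Frobenius form y'' + (p(x)/x) y' + (q(x)/x^2) y = 0:
  p(x) = -5/6,  q(x) = x^2 + 4x + 1/2.
Indicial equation: r(r-1) + (-5/6) r + (1/2) = 0 -> roots r_1 = 3/2, r_2 = 1/3.
Take r = r_1 = 3/2. Let y(x) = x^r sum_{n>=0} a_n x^n with a_0 = 1.
Substitute y = x^r sum a_n x^n and match x^{r+n}. The recurrence is
  D(n) a_n + 4 a_{n-1} + 1 a_{n-2} = 0,  where D(n) = (r+n)(r+n-1) + (-5/6)(r+n) + (1/2).
  a_n = [-4 a_{n-1} - 1 a_{n-2}] / D(n).
Since the indicial polynomial factors as (r - r_1)(r - r_2), D(n) = (r_1 + n - r_1)(r_1 + n - r_2) = n(n + 7/6).
Evaluating step by step (a_0 = 1):
  n = 1: D(1) = 1(1 + 7/6) = 13/6; numerator = -4(1) = -4; a_1 = (-4)/(13/6) = -24/13
  n = 2: D(2) = 2(2 + 7/6) = 19/3; numerator = -4(-24/13) - 1(1) = 83/13; a_2 = (83/13)/(19/3) = 249/247
  n = 3: D(3) = 3(3 + 7/6) = 25/2; numerator = -4(249/247) - 1(-24/13) = -540/247; a_3 = (-540/247)/(25/2) = -216/1235

r = 3/2; a_0 = 1; a_1 = -24/13; a_2 = 249/247; a_3 = -216/1235


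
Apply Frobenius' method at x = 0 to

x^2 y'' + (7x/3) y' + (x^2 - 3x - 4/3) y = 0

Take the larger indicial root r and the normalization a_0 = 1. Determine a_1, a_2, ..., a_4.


Write in Frobenius form y'' + (p(x)/x) y' + (q(x)/x^2) y = 0:
  p(x) = 7/3,  q(x) = x^2 - 3x - 4/3.
Indicial equation: r(r-1) + (7/3) r + (-4/3) = 0 -> roots r_1 = 2/3, r_2 = -2.
Take r = r_1 = 2/3. Let y(x) = x^r sum_{n>=0} a_n x^n with a_0 = 1.
Substitute y = x^r sum a_n x^n and match x^{r+n}. The recurrence is
  D(n) a_n - 3 a_{n-1} + 1 a_{n-2} = 0,  where D(n) = (r+n)(r+n-1) + (7/3)(r+n) + (-4/3).
  a_n = [3 a_{n-1} - 1 a_{n-2}] / D(n).
Since the indicial polynomial factors as (r - r_1)(r - r_2), D(n) = (r_1 + n - r_1)(r_1 + n - r_2) = n(n + 8/3).
Evaluating step by step (a_0 = 1):
  n = 1: D(1) = 1(1 + 8/3) = 11/3; numerator = 3(1) = 3; a_1 = (3)/(11/3) = 9/11
  n = 2: D(2) = 2(2 + 8/3) = 28/3; numerator = 3(9/11) - 1(1) = 16/11; a_2 = (16/11)/(28/3) = 12/77
  n = 3: D(3) = 3(3 + 8/3) = 17; numerator = 3(12/77) - 1(9/11) = -27/77; a_3 = (-27/77)/(17) = -27/1309
  n = 4: D(4) = 4(4 + 8/3) = 80/3; numerator = 3(-27/1309) - 1(12/77) = -285/1309; a_4 = (-285/1309)/(80/3) = -171/20944

r = 2/3; a_0 = 1; a_1 = 9/11; a_2 = 12/77; a_3 = -27/1309; a_4 = -171/20944


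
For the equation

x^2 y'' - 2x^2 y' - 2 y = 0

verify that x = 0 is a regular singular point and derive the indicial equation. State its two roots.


Divide by x^2 to reach normal form y'' + P_1(x) y' + P_2(x) y = 0 with P_1(x) = -2 and P_2(x) = -2/x^2.
x = 0 is a singular point because the y-coefficient -2/x^2 has a pole at x = 0.
It is a regular singular point because x P_1(x) = p(x) = -2x and x^2 P_2(x) = q(x) = -2 are polynomials, hence analytic at x = 0.
p(0) = 0,  q(0) = -2.
Indicial equation: r(r-1) + p(0) r + q(0) = 0, i.e. r^2 + (p(0) - 1) r + q(0) = 0, i.e. r^2 - 1 r - 2 = 0.
Discriminant: (-1)^2 - 4(-2) = 9, so r = (1 ± 3)/2.
Solving: r_1 = 2, r_2 = -1.

indicial: r^2 - 1 r - 2 = 0; roots r_1 = 2, r_2 = -1


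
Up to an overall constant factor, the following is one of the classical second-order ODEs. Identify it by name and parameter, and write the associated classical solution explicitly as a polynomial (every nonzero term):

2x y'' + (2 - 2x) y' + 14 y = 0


All three coefficients share the factor 2; dividing through by 2 gives  x y'' + (1 - x) y' + 7 y = 0.
This matches the Laguerre equation x y'' + (1 - x) y' + n y = 0 with n = 7; the polynomial solution is L_7(x).
With y = sum_k a_k x^k, matching x^k gives (k+1)k a_{k+1} + (k+1) a_{k+1} - k a_k + n a_k = 0, i.e. (k+1)^2 a_{k+1} = (k - n) a_k = (k - 7) a_k. The right side vanishes at k = 7, so the series terminates at degree 7.
Standard normalization L_n(0) = 1 gives a_0 = 1. Work upward with a_{k+1} = (k - 7) a_k / (k+1)^2:
  a_1 = (0 - 7)(1) / 1^2 = -7/1 = -7
  a_2 = (1 - 7)(-7) / 2^2 = 42/4 = 21/2
  a_3 = (2 - 7)(21/2) / 3^2 = (-105/2)/9 = -35/6
  a_4 = (3 - 7)(-35/6) / 4^2 = (70/3)/16 = 35/24
  a_5 = (4 - 7)(35/24) / 5^2 = (-35/8)/25 = -7/40
  a_6 = (5 - 7)(-7/40) / 6^2 = (7/20)/36 = 7/720
  a_7 = (6 - 7)(7/720) / 7^2 = (-7/720)/49 = -1/5040
Hence L_7(x) = -x^7/5040 + 7 x^6/720 - 7 x^5/40 + 35 x^4/24 - 35 x^3/6 + 21 x^2/2 - 7 x + 1.

L_7(x); series = -x^7/5040 + 7 x^6/720 - 7 x^5/40 + 35 x^4/24 - 35 x^3/6 + 21 x^2/2 - 7 x + 1


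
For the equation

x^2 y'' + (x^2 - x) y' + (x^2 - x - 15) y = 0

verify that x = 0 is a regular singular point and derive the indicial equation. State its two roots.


Divide by x^2 to reach normal form y'' + P_1(x) y' + P_2(x) y = 0 with P_1(x) = 1 - 1/x and P_2(x) = 1 - 1/x - 15/x^2.
x = 0 is a singular point because the y'-coefficient 1 - 1/x has a pole at x = 0 and the y-coefficient 1 - 1/x - 15/x^2 has a pole at x = 0.
It is a regular singular point because x P_1(x) = p(x) = x - 1 and x^2 P_2(x) = q(x) = x^2 - x - 15 are polynomials, hence analytic at x = 0.
p(0) = -1,  q(0) = -15.
Indicial equation: r(r-1) + p(0) r + q(0) = 0, i.e. r^2 + (p(0) - 1) r + q(0) = 0, i.e. r^2 - 2 r - 15 = 0.
Discriminant: (-2)^2 - 4(-15) = 64, so r = (2 ± 8)/2.
Solving: r_1 = 5, r_2 = -3.

indicial: r^2 - 2 r - 15 = 0; roots r_1 = 5, r_2 = -3


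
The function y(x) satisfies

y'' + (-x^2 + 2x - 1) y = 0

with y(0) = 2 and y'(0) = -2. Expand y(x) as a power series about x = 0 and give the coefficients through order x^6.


Ansatz: y(x) = sum_{n>=0} a_n x^n, so y'(x) = sum_{n>=1} n a_n x^(n-1) and y''(x) = sum_{n>=2} n(n-1) a_n x^(n-2).
Substitute into P(x) y'' + Q(x) y' + R(x) y = 0 with P(x) = 1, Q(x) = 0, R(x) = -x^2 + 2x - 1, and match powers of x.
Initial conditions: a_0 = 2, a_1 = -2.
Setting the coefficient of each power of x to zero and solving order by order (substituting the coefficients already found):
  x^0: 2 a_2 - a_0 = 0  ->  2 a_2 = a_0 = 2  ->  a_2 = 1
  x^1: 6 a_3 - a_1 + 2 a_0 = 0  ->  6 a_3 = a_1 - 2 a_0 = -6  ->  a_3 = -1
  x^2: 12 a_4 - a_2 + 2 a_1 - a_0 = 0  ->  12 a_4 = a_2 - 2 a_1 + a_0 = 7  ->  a_4 = 7/12
  x^3: 20 a_5 - a_3 + 2 a_2 - a_1 = 0  ->  20 a_5 = a_3 - 2 a_2 + a_1 = -5  ->  a_5 = -1/4
  x^4: 30 a_6 - a_4 + 2 a_3 - a_2 = 0  ->  30 a_6 = a_4 - 2 a_3 + a_2 = 43/12  ->  a_6 = 43/360
Truncated series: y(x) = 2 - 2 x + x^2 - x^3 + (7/12) x^4 - (1/4) x^5 + (43/360) x^6 + O(x^7).

a_0 = 2; a_1 = -2; a_2 = 1; a_3 = -1; a_4 = 7/12; a_5 = -1/4; a_6 = 43/360


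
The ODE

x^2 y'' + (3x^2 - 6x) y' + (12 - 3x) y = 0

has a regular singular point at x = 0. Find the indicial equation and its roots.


Divide by x^2 to reach normal form y'' + P_1(x) y' + P_2(x) y = 0 with P_1(x) = 3 - 6/x and P_2(x) = -3/x + 12/x^2.
x = 0 is a singular point because the y'-coefficient 3 - 6/x has a pole at x = 0 and the y-coefficient -3/x + 12/x^2 has a pole at x = 0.
It is a regular singular point because x P_1(x) = p(x) = 3x - 6 and x^2 P_2(x) = q(x) = 12 - 3x are polynomials, hence analytic at x = 0.
p(0) = -6,  q(0) = 12.
Indicial equation: r(r-1) + p(0) r + q(0) = 0, i.e. r^2 + (p(0) - 1) r + q(0) = 0, i.e. r^2 - 7 r + 12 = 0.
Discriminant: (-7)^2 - 4(12) = 1, so r = (7 ± 1)/2.
Solving: r_1 = 4, r_2 = 3.

indicial: r^2 - 7 r + 12 = 0; roots r_1 = 4, r_2 = 3


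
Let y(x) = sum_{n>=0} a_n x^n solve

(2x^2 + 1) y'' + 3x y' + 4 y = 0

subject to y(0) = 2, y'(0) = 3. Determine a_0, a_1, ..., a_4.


Ansatz: y(x) = sum_{n>=0} a_n x^n, so y'(x) = sum_{n>=1} n a_n x^(n-1) and y''(x) = sum_{n>=2} n(n-1) a_n x^(n-2).
Substitute into P(x) y'' + Q(x) y' + R(x) y = 0 with P(x) = 2x^2 + 1, Q(x) = 3x, R(x) = 4, and match powers of x.
Initial conditions: a_0 = 2, a_1 = 3.
Setting the coefficient of each power of x to zero and solving order by order (substituting the coefficients already found):
  x^0: 2 a_2 + 4 a_0 = 0  ->  2 a_2 = -4 a_0 = -8  ->  a_2 = -4
  x^1: 6 a_3 + 7 a_1 = 0  ->  6 a_3 = -7 a_1 = -21  ->  a_3 = -7/2
  x^2: 12 a_4 + 14 a_2 = 0  ->  12 a_4 = -14 a_2 = 56  ->  a_4 = 14/3
Truncated series: y(x) = 2 + 3 x - 4 x^2 - (7/2) x^3 + (14/3) x^4 + O(x^5).

a_0 = 2; a_1 = 3; a_2 = -4; a_3 = -7/2; a_4 = 14/3


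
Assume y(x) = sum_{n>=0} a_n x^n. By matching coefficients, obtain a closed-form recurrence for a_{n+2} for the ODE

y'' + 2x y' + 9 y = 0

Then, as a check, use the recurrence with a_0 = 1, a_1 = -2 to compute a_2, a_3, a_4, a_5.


Substitute y = sum_n a_n x^n.
y''(x) has coefficient (n+2)(n+1) a_{n+2} at x^n;
2 x y'(x) has coefficient 2 n a_n at x^n (shift);
9 y(x) has coefficient 9 a_n at x^n.
Matching x^n: (n+2)(n+1) a_{n+2} + (2n + 9) a_n = 0.
Thus a_{n+2} = (-2n - 9) / ((n+1)(n+2)) * a_n.

Check with a_0 = 1, a_1 = -2 (apply the recurrence for n = 0, 1, 2, 3): a_0 = 1, a_1 = -2, a_2 = -9/2, a_3 = 11/3, a_4 = 39/8, a_5 = -11/4.

a_(n+2) = (-2n - 9) / ((n+1)(n+2)) * a_n; check: a_0 = 1, a_1 = -2, a_2 = -9/2, a_3 = 11/3, a_4 = 39/8, a_5 = -11/4


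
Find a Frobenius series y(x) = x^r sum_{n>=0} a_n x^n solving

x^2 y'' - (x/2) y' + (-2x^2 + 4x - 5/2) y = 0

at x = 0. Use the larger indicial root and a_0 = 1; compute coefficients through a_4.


Write in Frobenius form y'' + (p(x)/x) y' + (q(x)/x^2) y = 0:
  p(x) = -1/2,  q(x) = -2x^2 + 4x - 5/2.
Indicial equation: r(r-1) + (-1/2) r + (-5/2) = 0 -> roots r_1 = 5/2, r_2 = -1.
Take r = r_1 = 5/2. Let y(x) = x^r sum_{n>=0} a_n x^n with a_0 = 1.
Substitute y = x^r sum a_n x^n and match x^{r+n}. The recurrence is
  D(n) a_n + 4 a_{n-1} - 2 a_{n-2} = 0,  where D(n) = (r+n)(r+n-1) + (-1/2)(r+n) + (-5/2).
  a_n = [-4 a_{n-1} + 2 a_{n-2}] / D(n).
Since the indicial polynomial factors as (r - r_1)(r - r_2), D(n) = (r_1 + n - r_1)(r_1 + n - r_2) = n(n + 7/2).
Evaluating step by step (a_0 = 1):
  n = 1: D(1) = 1(1 + 7/2) = 9/2; numerator = -4(1) = -4; a_1 = (-4)/(9/2) = -8/9
  n = 2: D(2) = 2(2 + 7/2) = 11; numerator = -4(-8/9) + 2(1) = 50/9; a_2 = (50/9)/(11) = 50/99
  n = 3: D(3) = 3(3 + 7/2) = 39/2; numerator = -4(50/99) + 2(-8/9) = -376/99; a_3 = (-376/99)/(39/2) = -752/3861
  n = 4: D(4) = 4(4 + 7/2) = 30; numerator = -4(-752/3861) + 2(50/99) = 628/351; a_4 = (628/351)/(30) = 314/5265

r = 5/2; a_0 = 1; a_1 = -8/9; a_2 = 50/99; a_3 = -752/3861; a_4 = 314/5265


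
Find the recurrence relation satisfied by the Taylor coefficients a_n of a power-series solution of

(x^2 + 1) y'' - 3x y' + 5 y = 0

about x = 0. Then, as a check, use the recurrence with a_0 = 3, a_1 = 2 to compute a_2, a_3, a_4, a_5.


Substitute y = sum_n a_n x^n.
(1 + 1 x^2) y'' contributes (n+2)(n+1) a_{n+2} + n(n-1) a_n at x^n.
-3 x y'(x) contributes -3 n a_n at x^n.
5 y(x) contributes 5 a_n at x^n.
Matching x^n: (n+2)(n+1) a_{n+2} + (n(n-1) - 3 n + 5) a_n = 0.
Thus a_{n+2} = (-n(n-1) + 3 n - 5) / ((n+1)(n+2)) * a_n.

Check with a_0 = 3, a_1 = 2 (apply the recurrence for n = 0, 1, 2, 3): a_0 = 3, a_1 = 2, a_2 = -15/2, a_3 = -2/3, a_4 = 5/8, a_5 = 1/15.

a_(n+2) = (-n(n-1) + 3 n - 5) / ((n+1)(n+2)) * a_n; check: a_0 = 3, a_1 = 2, a_2 = -15/2, a_3 = -2/3, a_4 = 5/8, a_5 = 1/15


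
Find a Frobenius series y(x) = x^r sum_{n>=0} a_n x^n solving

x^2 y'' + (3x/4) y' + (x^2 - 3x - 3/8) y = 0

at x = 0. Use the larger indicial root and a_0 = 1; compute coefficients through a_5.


Write in Frobenius form y'' + (p(x)/x) y' + (q(x)/x^2) y = 0:
  p(x) = 3/4,  q(x) = x^2 - 3x - 3/8.
Indicial equation: r(r-1) + (3/4) r + (-3/8) = 0 -> roots r_1 = 3/4, r_2 = -1/2.
Take r = r_1 = 3/4. Let y(x) = x^r sum_{n>=0} a_n x^n with a_0 = 1.
Substitute y = x^r sum a_n x^n and match x^{r+n}. The recurrence is
  D(n) a_n - 3 a_{n-1} + 1 a_{n-2} = 0,  where D(n) = (r+n)(r+n-1) + (3/4)(r+n) + (-3/8).
  a_n = [3 a_{n-1} - 1 a_{n-2}] / D(n).
Since the indicial polynomial factors as (r - r_1)(r - r_2), D(n) = (r_1 + n - r_1)(r_1 + n - r_2) = n(n + 5/4).
Evaluating step by step (a_0 = 1):
  n = 1: D(1) = 1(1 + 5/4) = 9/4; numerator = 3(1) = 3; a_1 = (3)/(9/4) = 4/3
  n = 2: D(2) = 2(2 + 5/4) = 13/2; numerator = 3(4/3) - 1(1) = 3; a_2 = (3)/(13/2) = 6/13
  n = 3: D(3) = 3(3 + 5/4) = 51/4; numerator = 3(6/13) - 1(4/3) = 2/39; a_3 = (2/39)/(51/4) = 8/1989
  n = 4: D(4) = 4(4 + 5/4) = 21; numerator = 3(8/1989) - 1(6/13) = -298/663; a_4 = (-298/663)/(21) = -298/13923
  n = 5: D(5) = 5(5 + 5/4) = 125/4; numerator = 3(-298/13923) - 1(8/1989) = -950/13923; a_5 = (-950/13923)/(125/4) = -152/69615

r = 3/4; a_0 = 1; a_1 = 4/3; a_2 = 6/13; a_3 = 8/1989; a_4 = -298/13923; a_5 = -152/69615


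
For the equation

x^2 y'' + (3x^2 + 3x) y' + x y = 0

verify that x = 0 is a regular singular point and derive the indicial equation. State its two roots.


Divide by x^2 to reach normal form y'' + P_1(x) y' + P_2(x) y = 0 with P_1(x) = 3 + 3/x and P_2(x) = 1/x.
x = 0 is a singular point because the y'-coefficient 3 + 3/x has a pole at x = 0 and the y-coefficient 1/x has a pole at x = 0.
It is a regular singular point because x P_1(x) = p(x) = 3x + 3 and x^2 P_2(x) = q(x) = x are polynomials, hence analytic at x = 0.
p(0) = 3,  q(0) = 0.
Indicial equation: r(r-1) + p(0) r + q(0) = 0, i.e. r^2 + (p(0) - 1) r + q(0) = 0, i.e. r^2 + 2 r = 0.
Discriminant: (2)^2 - 4(0) = 4, so r = (-2 ± 2)/2.
Solving: r_1 = 0, r_2 = -2.

indicial: r^2 + 2 r = 0; roots r_1 = 0, r_2 = -2


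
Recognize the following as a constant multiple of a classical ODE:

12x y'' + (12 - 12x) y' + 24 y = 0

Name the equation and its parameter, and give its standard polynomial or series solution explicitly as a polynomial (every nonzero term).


All three coefficients share the factor 12; dividing through by 12 gives  x y'' + (1 - x) y' + 2 y = 0.
This matches the Laguerre equation x y'' + (1 - x) y' + n y = 0 with n = 2; the polynomial solution is L_2(x).
With y = sum_k a_k x^k, matching x^k gives (k+1)k a_{k+1} + (k+1) a_{k+1} - k a_k + n a_k = 0, i.e. (k+1)^2 a_{k+1} = (k - n) a_k = (k - 2) a_k. The right side vanishes at k = 2, so the series terminates at degree 2.
Standard normalization L_n(0) = 1 gives a_0 = 1. Work upward with a_{k+1} = (k - 2) a_k / (k+1)^2:
  a_1 = (0 - 2)(1) / 1^2 = -2/1 = -2
  a_2 = (1 - 2)(-2) / 2^2 = 2/4 = 1/2
Hence L_2(x) = x^2/2 - 2 x + 1.

L_2(x); series = x^2/2 - 2 x + 1


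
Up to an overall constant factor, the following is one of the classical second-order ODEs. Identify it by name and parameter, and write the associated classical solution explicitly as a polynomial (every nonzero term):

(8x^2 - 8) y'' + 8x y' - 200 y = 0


All three coefficients share the factor -8; dividing through by -8 gives  (1 - x^2) y'' - x y' + 25 y = 0.
This matches the Chebyshev equation (1 - x^2) y'' - x y' + n^2 y = 0 (note the -x y' term, not -2x y') with n^2 = 25, so n = 5; the polynomial solution is T_5(x).
With y = sum_k a_k x^k, matching x^k gives (k+2)(k+1) a_{k+2} = (k^2 - n^2) a_k = (k - 5)(k + 5) a_k. The right side vanishes at k = 5, so the series with the parity of 5 terminates at degree 5.
Standard normalization: leading coefficient of T_n is 2^(n-1), so a_5 = 2^4 = 16. Work downward with a_k = (k+1)(k+2) a_{k+2} / ((k - 5)(k + 5)):
  a_3 = (4)(5)(16) / ((3 - 5)(3 + 5)) = 320/(-16) = -20
  a_1 = (2)(3)(-20) / ((1 - 5)(1 + 5)) = -120/(-24) = 5
Hence T_5(x) = 16 x^5 - 20 x^3 + 5 x.

T_5(x); series = 16 x^5 - 20 x^3 + 5 x


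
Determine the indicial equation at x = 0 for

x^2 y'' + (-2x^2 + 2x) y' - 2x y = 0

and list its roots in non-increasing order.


Divide by x^2 to reach normal form y'' + P_1(x) y' + P_2(x) y = 0 with P_1(x) = -2 + 2/x and P_2(x) = -2/x.
x = 0 is a singular point because the y'-coefficient -2 + 2/x has a pole at x = 0 and the y-coefficient -2/x has a pole at x = 0.
It is a regular singular point because x P_1(x) = p(x) = 2 - 2x and x^2 P_2(x) = q(x) = -2x are polynomials, hence analytic at x = 0.
p(0) = 2,  q(0) = 0.
Indicial equation: r(r-1) + p(0) r + q(0) = 0, i.e. r^2 + (p(0) - 1) r + q(0) = 0, i.e. r^2 + 1 r = 0.
Discriminant: (1)^2 - 4(0) = 1, so r = (-1 ± 1)/2.
Solving: r_1 = 0, r_2 = -1.

indicial: r^2 + 1 r = 0; roots r_1 = 0, r_2 = -1


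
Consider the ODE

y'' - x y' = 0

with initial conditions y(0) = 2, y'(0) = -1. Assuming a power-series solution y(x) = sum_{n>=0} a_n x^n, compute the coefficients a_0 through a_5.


Ansatz: y(x) = sum_{n>=0} a_n x^n, so y'(x) = sum_{n>=1} n a_n x^(n-1) and y''(x) = sum_{n>=2} n(n-1) a_n x^(n-2).
Substitute into P(x) y'' + Q(x) y' + R(x) y = 0 with P(x) = 1, Q(x) = -x, R(x) = 0, and match powers of x.
Initial conditions: a_0 = 2, a_1 = -1.
Setting the coefficient of each power of x to zero and solving order by order (substituting the coefficients already found):
  x^0: 2 a_2 = 0  ->  a_2 = 0
  x^1: 6 a_3 - a_1 = 0  ->  6 a_3 = a_1 = -1  ->  a_3 = -1/6
  x^2: 12 a_4 - 2 a_2 = 0  ->  12 a_4 = 2 a_2 = 0  ->  a_4 = 0
  x^3: 20 a_5 - 3 a_3 = 0  ->  20 a_5 = 3 a_3 = -1/2  ->  a_5 = -1/40
Truncated series: y(x) = 2 - x - (1/6) x^3 - (1/40) x^5 + O(x^6).

a_0 = 2; a_1 = -1; a_2 = 0; a_3 = -1/6; a_4 = 0; a_5 = -1/40


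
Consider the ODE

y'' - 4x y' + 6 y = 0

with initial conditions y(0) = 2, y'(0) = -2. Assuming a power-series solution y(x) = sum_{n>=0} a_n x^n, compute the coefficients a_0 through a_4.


Ansatz: y(x) = sum_{n>=0} a_n x^n, so y'(x) = sum_{n>=1} n a_n x^(n-1) and y''(x) = sum_{n>=2} n(n-1) a_n x^(n-2).
Substitute into P(x) y'' + Q(x) y' + R(x) y = 0 with P(x) = 1, Q(x) = -4x, R(x) = 6, and match powers of x.
Initial conditions: a_0 = 2, a_1 = -2.
Setting the coefficient of each power of x to zero and solving order by order (substituting the coefficients already found):
  x^0: 2 a_2 + 6 a_0 = 0  ->  2 a_2 = -6 a_0 = -12  ->  a_2 = -6
  x^1: 6 a_3 + 2 a_1 = 0  ->  6 a_3 = -2 a_1 = 4  ->  a_3 = 2/3
  x^2: 12 a_4 - 2 a_2 = 0  ->  12 a_4 = 2 a_2 = -12  ->  a_4 = -1
Truncated series: y(x) = 2 - 2 x - 6 x^2 + (2/3) x^3 - x^4 + O(x^5).

a_0 = 2; a_1 = -2; a_2 = -6; a_3 = 2/3; a_4 = -1


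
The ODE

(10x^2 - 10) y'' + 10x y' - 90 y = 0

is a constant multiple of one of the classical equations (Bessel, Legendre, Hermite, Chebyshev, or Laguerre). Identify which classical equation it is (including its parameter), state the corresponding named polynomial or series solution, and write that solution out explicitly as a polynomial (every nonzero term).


All three coefficients share the factor -10; dividing through by -10 gives  (1 - x^2) y'' - x y' + 9 y = 0.
This matches the Chebyshev equation (1 - x^2) y'' - x y' + n^2 y = 0 (note the -x y' term, not -2x y') with n^2 = 9, so n = 3; the polynomial solution is T_3(x).
With y = sum_k a_k x^k, matching x^k gives (k+2)(k+1) a_{k+2} = (k^2 - n^2) a_k = (k - 3)(k + 3) a_k. The right side vanishes at k = 3, so the series with the parity of 3 terminates at degree 3.
Standard normalization: leading coefficient of T_n is 2^(n-1), so a_3 = 2^2 = 4. Work downward with a_k = (k+1)(k+2) a_{k+2} / ((k - 3)(k + 3)):
  a_1 = (2)(3)(4) / ((1 - 3)(1 + 3)) = 24/(-8) = -3
Hence T_3(x) = 4 x^3 - 3 x.

T_3(x); series = 4 x^3 - 3 x


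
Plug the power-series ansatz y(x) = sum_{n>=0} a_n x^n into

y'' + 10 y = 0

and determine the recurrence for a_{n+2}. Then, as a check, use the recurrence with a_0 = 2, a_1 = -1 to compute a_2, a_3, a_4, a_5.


Substitute y = sum_n a_n x^n into y'' + (const) y = 0.
y''(x) = sum_{n>=0} (n+2)(n+1) a_{n+2} x^n.
The ODE becomes sum_n [(n+2)(n+1) a_{n+2} + 10 a_n] x^n = 0.
Setting each coefficient to zero gives the recurrence:
  (n+2)(n+1) a_{n+2} + 10 a_n = 0,
  a_{n+2} = -10 / ((n+1)(n+2)) a_n.

Check with a_0 = 2, a_1 = -1 (apply the recurrence for n = 0, 1, 2, 3): a_0 = 2, a_1 = -1, a_2 = -10, a_3 = 5/3, a_4 = 25/3, a_5 = -5/6.

a_{n+2} = -10/((n+1)(n+2)) * a_n; check: a_0 = 2, a_1 = -1, a_2 = -10, a_3 = 5/3, a_4 = 25/3, a_5 = -5/6


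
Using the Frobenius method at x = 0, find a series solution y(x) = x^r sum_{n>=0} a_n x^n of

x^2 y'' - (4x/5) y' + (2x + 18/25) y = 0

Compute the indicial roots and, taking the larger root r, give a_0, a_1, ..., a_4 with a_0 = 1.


Write in Frobenius form y'' + (p(x)/x) y' + (q(x)/x^2) y = 0:
  p(x) = -4/5,  q(x) = 2x + 18/25.
Indicial equation: r(r-1) + (-4/5) r + (18/25) = 0 -> roots r_1 = 6/5, r_2 = 3/5.
Take r = r_1 = 6/5. Let y(x) = x^r sum_{n>=0} a_n x^n with a_0 = 1.
Substitute y = x^r sum a_n x^n and match x^{r+n}. The recurrence is
  D(n) a_n + 2 a_{n-1} = 0,  where D(n) = (r+n)(r+n-1) + (-4/5)(r+n) + (18/25).
  a_n = -2 / D(n) * a_{n-1}.
Since the indicial polynomial factors as (r - r_1)(r - r_2), D(n) = (r_1 + n - r_1)(r_1 + n - r_2) = n(n + 3/5).
Evaluating step by step (a_0 = 1):
  n = 1: D(1) = 1(1 + 3/5) = 8/5; numerator = -2(1) = -2; a_1 = (-2)/(8/5) = -5/4
  n = 2: D(2) = 2(2 + 3/5) = 26/5; numerator = -2(-5/4) = 5/2; a_2 = (5/2)/(26/5) = 25/52
  n = 3: D(3) = 3(3 + 3/5) = 54/5; numerator = -2(25/52) = -25/26; a_3 = (-25/26)/(54/5) = -125/1404
  n = 4: D(4) = 4(4 + 3/5) = 92/5; numerator = -2(-125/1404) = 125/702; a_4 = (125/702)/(92/5) = 625/64584

r = 6/5; a_0 = 1; a_1 = -5/4; a_2 = 25/52; a_3 = -125/1404; a_4 = 625/64584


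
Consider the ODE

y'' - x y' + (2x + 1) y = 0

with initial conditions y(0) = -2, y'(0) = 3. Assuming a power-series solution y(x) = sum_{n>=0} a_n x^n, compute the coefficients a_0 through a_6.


Ansatz: y(x) = sum_{n>=0} a_n x^n, so y'(x) = sum_{n>=1} n a_n x^(n-1) and y''(x) = sum_{n>=2} n(n-1) a_n x^(n-2).
Substitute into P(x) y'' + Q(x) y' + R(x) y = 0 with P(x) = 1, Q(x) = -x, R(x) = 2x + 1, and match powers of x.
Initial conditions: a_0 = -2, a_1 = 3.
Setting the coefficient of each power of x to zero and solving order by order (substituting the coefficients already found):
  x^0: 2 a_2 + a_0 = 0  ->  2 a_2 = -a_0 = 2  ->  a_2 = 1
  x^1: 6 a_3 + 2 a_0 = 0  ->  6 a_3 = -2 a_0 = 4  ->  a_3 = 2/3
  x^2: 12 a_4 - a_2 + 2 a_1 = 0  ->  12 a_4 = a_2 - 2 a_1 = -5  ->  a_4 = -5/12
  x^3: 20 a_5 - 2 a_3 + 2 a_2 = 0  ->  20 a_5 = 2 a_3 - 2 a_2 = -2/3  ->  a_5 = -1/30
  x^4: 30 a_6 - 3 a_4 + 2 a_3 = 0  ->  30 a_6 = 3 a_4 - 2 a_3 = -31/12  ->  a_6 = -31/360
Truncated series: y(x) = -2 + 3 x + x^2 + (2/3) x^3 - (5/12) x^4 - (1/30) x^5 - (31/360) x^6 + O(x^7).

a_0 = -2; a_1 = 3; a_2 = 1; a_3 = 2/3; a_4 = -5/12; a_5 = -1/30; a_6 = -31/360
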